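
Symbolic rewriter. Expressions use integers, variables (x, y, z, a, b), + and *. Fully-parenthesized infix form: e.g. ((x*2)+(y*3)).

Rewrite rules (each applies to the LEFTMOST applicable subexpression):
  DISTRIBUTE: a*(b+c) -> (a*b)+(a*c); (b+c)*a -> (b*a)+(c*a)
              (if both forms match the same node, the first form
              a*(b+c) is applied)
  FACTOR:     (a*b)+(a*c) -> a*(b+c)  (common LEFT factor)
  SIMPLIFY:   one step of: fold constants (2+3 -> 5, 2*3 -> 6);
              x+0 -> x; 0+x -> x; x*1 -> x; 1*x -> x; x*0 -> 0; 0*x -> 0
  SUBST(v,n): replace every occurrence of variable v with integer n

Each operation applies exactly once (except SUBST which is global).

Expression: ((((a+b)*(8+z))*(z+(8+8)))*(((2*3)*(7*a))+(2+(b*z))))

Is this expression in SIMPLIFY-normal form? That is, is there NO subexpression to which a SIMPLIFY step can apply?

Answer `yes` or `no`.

Answer: no

Derivation:
Expression: ((((a+b)*(8+z))*(z+(8+8)))*(((2*3)*(7*a))+(2+(b*z))))
Scanning for simplifiable subexpressions (pre-order)...
  at root: ((((a+b)*(8+z))*(z+(8+8)))*(((2*3)*(7*a))+(2+(b*z)))) (not simplifiable)
  at L: (((a+b)*(8+z))*(z+(8+8))) (not simplifiable)
  at LL: ((a+b)*(8+z)) (not simplifiable)
  at LLL: (a+b) (not simplifiable)
  at LLR: (8+z) (not simplifiable)
  at LR: (z+(8+8)) (not simplifiable)
  at LRR: (8+8) (SIMPLIFIABLE)
  at R: (((2*3)*(7*a))+(2+(b*z))) (not simplifiable)
  at RL: ((2*3)*(7*a)) (not simplifiable)
  at RLL: (2*3) (SIMPLIFIABLE)
  at RLR: (7*a) (not simplifiable)
  at RR: (2+(b*z)) (not simplifiable)
  at RRR: (b*z) (not simplifiable)
Found simplifiable subexpr at path LRR: (8+8)
One SIMPLIFY step would give: ((((a+b)*(8+z))*(z+16))*(((2*3)*(7*a))+(2+(b*z))))
-> NOT in normal form.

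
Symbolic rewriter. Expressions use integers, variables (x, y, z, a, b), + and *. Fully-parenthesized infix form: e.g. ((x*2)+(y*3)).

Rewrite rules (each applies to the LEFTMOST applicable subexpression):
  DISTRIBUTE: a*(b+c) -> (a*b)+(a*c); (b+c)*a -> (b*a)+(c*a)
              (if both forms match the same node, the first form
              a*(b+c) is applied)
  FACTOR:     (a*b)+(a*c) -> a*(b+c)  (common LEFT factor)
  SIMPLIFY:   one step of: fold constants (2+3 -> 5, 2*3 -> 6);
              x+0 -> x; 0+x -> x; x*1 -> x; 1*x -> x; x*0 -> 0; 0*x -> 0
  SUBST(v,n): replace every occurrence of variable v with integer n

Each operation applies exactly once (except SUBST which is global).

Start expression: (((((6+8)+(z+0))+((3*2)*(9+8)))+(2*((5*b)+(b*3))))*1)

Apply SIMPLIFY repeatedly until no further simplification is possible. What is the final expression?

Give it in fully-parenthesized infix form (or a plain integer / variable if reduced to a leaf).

Start: (((((6+8)+(z+0))+((3*2)*(9+8)))+(2*((5*b)+(b*3))))*1)
Step 1: at root: (((((6+8)+(z+0))+((3*2)*(9+8)))+(2*((5*b)+(b*3))))*1) -> ((((6+8)+(z+0))+((3*2)*(9+8)))+(2*((5*b)+(b*3)))); overall: (((((6+8)+(z+0))+((3*2)*(9+8)))+(2*((5*b)+(b*3))))*1) -> ((((6+8)+(z+0))+((3*2)*(9+8)))+(2*((5*b)+(b*3))))
Step 2: at LLL: (6+8) -> 14; overall: ((((6+8)+(z+0))+((3*2)*(9+8)))+(2*((5*b)+(b*3)))) -> (((14+(z+0))+((3*2)*(9+8)))+(2*((5*b)+(b*3))))
Step 3: at LLR: (z+0) -> z; overall: (((14+(z+0))+((3*2)*(9+8)))+(2*((5*b)+(b*3)))) -> (((14+z)+((3*2)*(9+8)))+(2*((5*b)+(b*3))))
Step 4: at LRL: (3*2) -> 6; overall: (((14+z)+((3*2)*(9+8)))+(2*((5*b)+(b*3)))) -> (((14+z)+(6*(9+8)))+(2*((5*b)+(b*3))))
Step 5: at LRR: (9+8) -> 17; overall: (((14+z)+(6*(9+8)))+(2*((5*b)+(b*3)))) -> (((14+z)+(6*17))+(2*((5*b)+(b*3))))
Step 6: at LR: (6*17) -> 102; overall: (((14+z)+(6*17))+(2*((5*b)+(b*3)))) -> (((14+z)+102)+(2*((5*b)+(b*3))))
Fixed point: (((14+z)+102)+(2*((5*b)+(b*3))))

Answer: (((14+z)+102)+(2*((5*b)+(b*3))))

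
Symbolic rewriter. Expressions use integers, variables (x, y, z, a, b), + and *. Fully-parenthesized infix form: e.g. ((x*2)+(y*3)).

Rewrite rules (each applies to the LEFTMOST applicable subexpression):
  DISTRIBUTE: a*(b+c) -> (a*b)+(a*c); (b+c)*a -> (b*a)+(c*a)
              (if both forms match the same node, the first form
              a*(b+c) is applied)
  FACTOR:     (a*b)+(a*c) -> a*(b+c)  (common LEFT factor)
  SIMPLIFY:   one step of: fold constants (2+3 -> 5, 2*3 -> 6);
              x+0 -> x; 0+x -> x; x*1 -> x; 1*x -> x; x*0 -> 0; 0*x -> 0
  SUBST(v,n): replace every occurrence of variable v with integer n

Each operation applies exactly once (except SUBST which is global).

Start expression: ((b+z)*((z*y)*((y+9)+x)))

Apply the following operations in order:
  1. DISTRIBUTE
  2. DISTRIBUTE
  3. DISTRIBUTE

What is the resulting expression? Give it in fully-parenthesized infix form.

Start: ((b+z)*((z*y)*((y+9)+x)))
Apply DISTRIBUTE at root (target: ((b+z)*((z*y)*((y+9)+x)))): ((b+z)*((z*y)*((y+9)+x))) -> ((b*((z*y)*((y+9)+x)))+(z*((z*y)*((y+9)+x))))
Apply DISTRIBUTE at LR (target: ((z*y)*((y+9)+x))): ((b*((z*y)*((y+9)+x)))+(z*((z*y)*((y+9)+x)))) -> ((b*(((z*y)*(y+9))+((z*y)*x)))+(z*((z*y)*((y+9)+x))))
Apply DISTRIBUTE at L (target: (b*(((z*y)*(y+9))+((z*y)*x)))): ((b*(((z*y)*(y+9))+((z*y)*x)))+(z*((z*y)*((y+9)+x)))) -> (((b*((z*y)*(y+9)))+(b*((z*y)*x)))+(z*((z*y)*((y+9)+x))))

Answer: (((b*((z*y)*(y+9)))+(b*((z*y)*x)))+(z*((z*y)*((y+9)+x))))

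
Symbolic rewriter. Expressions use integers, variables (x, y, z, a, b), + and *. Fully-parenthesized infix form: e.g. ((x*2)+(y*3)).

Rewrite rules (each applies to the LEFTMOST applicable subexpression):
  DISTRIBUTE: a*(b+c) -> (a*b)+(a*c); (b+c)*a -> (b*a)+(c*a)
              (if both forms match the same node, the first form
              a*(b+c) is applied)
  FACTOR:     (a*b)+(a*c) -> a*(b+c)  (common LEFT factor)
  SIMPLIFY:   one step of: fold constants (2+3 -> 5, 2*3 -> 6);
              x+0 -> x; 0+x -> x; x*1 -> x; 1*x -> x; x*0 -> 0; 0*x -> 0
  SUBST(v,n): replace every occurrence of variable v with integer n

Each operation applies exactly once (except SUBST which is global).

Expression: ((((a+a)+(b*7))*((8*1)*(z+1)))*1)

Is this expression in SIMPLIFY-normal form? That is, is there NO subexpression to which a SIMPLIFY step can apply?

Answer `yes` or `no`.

Expression: ((((a+a)+(b*7))*((8*1)*(z+1)))*1)
Scanning for simplifiable subexpressions (pre-order)...
  at root: ((((a+a)+(b*7))*((8*1)*(z+1)))*1) (SIMPLIFIABLE)
  at L: (((a+a)+(b*7))*((8*1)*(z+1))) (not simplifiable)
  at LL: ((a+a)+(b*7)) (not simplifiable)
  at LLL: (a+a) (not simplifiable)
  at LLR: (b*7) (not simplifiable)
  at LR: ((8*1)*(z+1)) (not simplifiable)
  at LRL: (8*1) (SIMPLIFIABLE)
  at LRR: (z+1) (not simplifiable)
Found simplifiable subexpr at path root: ((((a+a)+(b*7))*((8*1)*(z+1)))*1)
One SIMPLIFY step would give: (((a+a)+(b*7))*((8*1)*(z+1)))
-> NOT in normal form.

Answer: no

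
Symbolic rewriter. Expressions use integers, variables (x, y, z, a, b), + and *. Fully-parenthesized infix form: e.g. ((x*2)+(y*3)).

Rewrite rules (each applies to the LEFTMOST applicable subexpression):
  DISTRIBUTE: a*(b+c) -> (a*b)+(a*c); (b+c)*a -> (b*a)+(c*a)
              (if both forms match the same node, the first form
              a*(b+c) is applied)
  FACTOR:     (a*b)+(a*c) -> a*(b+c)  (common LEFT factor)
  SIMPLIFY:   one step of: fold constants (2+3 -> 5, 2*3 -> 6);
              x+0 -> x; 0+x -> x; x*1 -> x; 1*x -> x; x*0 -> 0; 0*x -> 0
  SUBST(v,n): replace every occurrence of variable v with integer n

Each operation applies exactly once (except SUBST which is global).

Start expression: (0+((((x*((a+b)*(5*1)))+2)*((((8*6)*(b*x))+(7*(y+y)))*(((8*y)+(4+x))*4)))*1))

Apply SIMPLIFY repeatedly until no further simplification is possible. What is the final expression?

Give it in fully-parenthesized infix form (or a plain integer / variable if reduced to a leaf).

Start: (0+((((x*((a+b)*(5*1)))+2)*((((8*6)*(b*x))+(7*(y+y)))*(((8*y)+(4+x))*4)))*1))
Step 1: at root: (0+((((x*((a+b)*(5*1)))+2)*((((8*6)*(b*x))+(7*(y+y)))*(((8*y)+(4+x))*4)))*1)) -> ((((x*((a+b)*(5*1)))+2)*((((8*6)*(b*x))+(7*(y+y)))*(((8*y)+(4+x))*4)))*1); overall: (0+((((x*((a+b)*(5*1)))+2)*((((8*6)*(b*x))+(7*(y+y)))*(((8*y)+(4+x))*4)))*1)) -> ((((x*((a+b)*(5*1)))+2)*((((8*6)*(b*x))+(7*(y+y)))*(((8*y)+(4+x))*4)))*1)
Step 2: at root: ((((x*((a+b)*(5*1)))+2)*((((8*6)*(b*x))+(7*(y+y)))*(((8*y)+(4+x))*4)))*1) -> (((x*((a+b)*(5*1)))+2)*((((8*6)*(b*x))+(7*(y+y)))*(((8*y)+(4+x))*4))); overall: ((((x*((a+b)*(5*1)))+2)*((((8*6)*(b*x))+(7*(y+y)))*(((8*y)+(4+x))*4)))*1) -> (((x*((a+b)*(5*1)))+2)*((((8*6)*(b*x))+(7*(y+y)))*(((8*y)+(4+x))*4)))
Step 3: at LLRR: (5*1) -> 5; overall: (((x*((a+b)*(5*1)))+2)*((((8*6)*(b*x))+(7*(y+y)))*(((8*y)+(4+x))*4))) -> (((x*((a+b)*5))+2)*((((8*6)*(b*x))+(7*(y+y)))*(((8*y)+(4+x))*4)))
Step 4: at RLLL: (8*6) -> 48; overall: (((x*((a+b)*5))+2)*((((8*6)*(b*x))+(7*(y+y)))*(((8*y)+(4+x))*4))) -> (((x*((a+b)*5))+2)*(((48*(b*x))+(7*(y+y)))*(((8*y)+(4+x))*4)))
Fixed point: (((x*((a+b)*5))+2)*(((48*(b*x))+(7*(y+y)))*(((8*y)+(4+x))*4)))

Answer: (((x*((a+b)*5))+2)*(((48*(b*x))+(7*(y+y)))*(((8*y)+(4+x))*4)))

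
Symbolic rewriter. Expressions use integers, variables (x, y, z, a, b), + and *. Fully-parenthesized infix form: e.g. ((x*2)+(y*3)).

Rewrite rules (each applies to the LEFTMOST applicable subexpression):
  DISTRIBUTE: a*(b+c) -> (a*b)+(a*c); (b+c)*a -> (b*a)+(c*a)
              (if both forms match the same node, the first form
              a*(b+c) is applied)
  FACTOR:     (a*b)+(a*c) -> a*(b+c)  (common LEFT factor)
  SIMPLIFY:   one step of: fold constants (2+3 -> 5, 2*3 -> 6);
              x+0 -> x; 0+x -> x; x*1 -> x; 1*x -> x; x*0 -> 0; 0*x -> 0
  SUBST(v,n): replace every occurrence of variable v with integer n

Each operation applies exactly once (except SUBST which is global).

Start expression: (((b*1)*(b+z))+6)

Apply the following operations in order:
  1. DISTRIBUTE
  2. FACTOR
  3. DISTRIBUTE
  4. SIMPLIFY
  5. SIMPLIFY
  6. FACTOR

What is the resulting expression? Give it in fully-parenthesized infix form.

Answer: ((b*(b+z))+6)

Derivation:
Start: (((b*1)*(b+z))+6)
Apply DISTRIBUTE at L (target: ((b*1)*(b+z))): (((b*1)*(b+z))+6) -> ((((b*1)*b)+((b*1)*z))+6)
Apply FACTOR at L (target: (((b*1)*b)+((b*1)*z))): ((((b*1)*b)+((b*1)*z))+6) -> (((b*1)*(b+z))+6)
Apply DISTRIBUTE at L (target: ((b*1)*(b+z))): (((b*1)*(b+z))+6) -> ((((b*1)*b)+((b*1)*z))+6)
Apply SIMPLIFY at LLL (target: (b*1)): ((((b*1)*b)+((b*1)*z))+6) -> (((b*b)+((b*1)*z))+6)
Apply SIMPLIFY at LRL (target: (b*1)): (((b*b)+((b*1)*z))+6) -> (((b*b)+(b*z))+6)
Apply FACTOR at L (target: ((b*b)+(b*z))): (((b*b)+(b*z))+6) -> ((b*(b+z))+6)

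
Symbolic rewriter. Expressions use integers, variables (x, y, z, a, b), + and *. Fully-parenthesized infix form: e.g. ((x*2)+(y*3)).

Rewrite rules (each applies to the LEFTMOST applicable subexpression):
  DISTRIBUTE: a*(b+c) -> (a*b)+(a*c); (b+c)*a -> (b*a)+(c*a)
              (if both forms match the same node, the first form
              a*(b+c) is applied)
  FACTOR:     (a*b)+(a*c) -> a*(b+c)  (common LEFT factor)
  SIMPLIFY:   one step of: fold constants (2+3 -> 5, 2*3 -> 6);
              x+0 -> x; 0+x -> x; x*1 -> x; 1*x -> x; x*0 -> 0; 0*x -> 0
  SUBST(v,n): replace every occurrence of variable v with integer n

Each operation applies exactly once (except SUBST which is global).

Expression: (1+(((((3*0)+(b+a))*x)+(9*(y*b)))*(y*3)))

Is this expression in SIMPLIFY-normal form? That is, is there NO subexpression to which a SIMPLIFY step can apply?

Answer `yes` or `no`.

Expression: (1+(((((3*0)+(b+a))*x)+(9*(y*b)))*(y*3)))
Scanning for simplifiable subexpressions (pre-order)...
  at root: (1+(((((3*0)+(b+a))*x)+(9*(y*b)))*(y*3))) (not simplifiable)
  at R: (((((3*0)+(b+a))*x)+(9*(y*b)))*(y*3)) (not simplifiable)
  at RL: ((((3*0)+(b+a))*x)+(9*(y*b))) (not simplifiable)
  at RLL: (((3*0)+(b+a))*x) (not simplifiable)
  at RLLL: ((3*0)+(b+a)) (not simplifiable)
  at RLLLL: (3*0) (SIMPLIFIABLE)
  at RLLLR: (b+a) (not simplifiable)
  at RLR: (9*(y*b)) (not simplifiable)
  at RLRR: (y*b) (not simplifiable)
  at RR: (y*3) (not simplifiable)
Found simplifiable subexpr at path RLLLL: (3*0)
One SIMPLIFY step would give: (1+((((0+(b+a))*x)+(9*(y*b)))*(y*3)))
-> NOT in normal form.

Answer: no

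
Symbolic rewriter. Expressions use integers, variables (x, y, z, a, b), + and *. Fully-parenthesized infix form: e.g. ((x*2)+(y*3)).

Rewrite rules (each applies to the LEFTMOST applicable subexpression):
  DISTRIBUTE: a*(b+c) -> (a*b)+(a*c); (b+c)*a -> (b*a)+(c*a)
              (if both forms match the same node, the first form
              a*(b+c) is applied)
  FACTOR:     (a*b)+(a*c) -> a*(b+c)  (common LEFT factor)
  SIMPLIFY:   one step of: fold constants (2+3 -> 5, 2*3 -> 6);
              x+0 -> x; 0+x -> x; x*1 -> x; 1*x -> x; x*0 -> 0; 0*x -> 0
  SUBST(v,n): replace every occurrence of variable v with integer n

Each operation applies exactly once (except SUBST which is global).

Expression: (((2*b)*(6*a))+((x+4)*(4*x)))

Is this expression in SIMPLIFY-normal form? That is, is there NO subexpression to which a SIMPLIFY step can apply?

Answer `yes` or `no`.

Expression: (((2*b)*(6*a))+((x+4)*(4*x)))
Scanning for simplifiable subexpressions (pre-order)...
  at root: (((2*b)*(6*a))+((x+4)*(4*x))) (not simplifiable)
  at L: ((2*b)*(6*a)) (not simplifiable)
  at LL: (2*b) (not simplifiable)
  at LR: (6*a) (not simplifiable)
  at R: ((x+4)*(4*x)) (not simplifiable)
  at RL: (x+4) (not simplifiable)
  at RR: (4*x) (not simplifiable)
Result: no simplifiable subexpression found -> normal form.

Answer: yes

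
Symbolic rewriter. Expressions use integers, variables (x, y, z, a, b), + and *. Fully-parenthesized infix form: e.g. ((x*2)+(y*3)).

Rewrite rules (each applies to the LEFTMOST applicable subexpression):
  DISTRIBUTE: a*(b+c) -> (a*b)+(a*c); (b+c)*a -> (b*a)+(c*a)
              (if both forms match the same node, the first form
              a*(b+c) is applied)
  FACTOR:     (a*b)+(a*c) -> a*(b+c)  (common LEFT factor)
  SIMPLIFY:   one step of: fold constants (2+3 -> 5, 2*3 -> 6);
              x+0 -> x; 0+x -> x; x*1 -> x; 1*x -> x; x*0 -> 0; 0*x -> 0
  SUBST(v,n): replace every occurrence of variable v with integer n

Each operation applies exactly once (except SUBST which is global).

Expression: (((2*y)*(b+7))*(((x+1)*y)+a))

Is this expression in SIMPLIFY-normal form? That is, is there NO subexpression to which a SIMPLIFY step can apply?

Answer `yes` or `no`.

Answer: yes

Derivation:
Expression: (((2*y)*(b+7))*(((x+1)*y)+a))
Scanning for simplifiable subexpressions (pre-order)...
  at root: (((2*y)*(b+7))*(((x+1)*y)+a)) (not simplifiable)
  at L: ((2*y)*(b+7)) (not simplifiable)
  at LL: (2*y) (not simplifiable)
  at LR: (b+7) (not simplifiable)
  at R: (((x+1)*y)+a) (not simplifiable)
  at RL: ((x+1)*y) (not simplifiable)
  at RLL: (x+1) (not simplifiable)
Result: no simplifiable subexpression found -> normal form.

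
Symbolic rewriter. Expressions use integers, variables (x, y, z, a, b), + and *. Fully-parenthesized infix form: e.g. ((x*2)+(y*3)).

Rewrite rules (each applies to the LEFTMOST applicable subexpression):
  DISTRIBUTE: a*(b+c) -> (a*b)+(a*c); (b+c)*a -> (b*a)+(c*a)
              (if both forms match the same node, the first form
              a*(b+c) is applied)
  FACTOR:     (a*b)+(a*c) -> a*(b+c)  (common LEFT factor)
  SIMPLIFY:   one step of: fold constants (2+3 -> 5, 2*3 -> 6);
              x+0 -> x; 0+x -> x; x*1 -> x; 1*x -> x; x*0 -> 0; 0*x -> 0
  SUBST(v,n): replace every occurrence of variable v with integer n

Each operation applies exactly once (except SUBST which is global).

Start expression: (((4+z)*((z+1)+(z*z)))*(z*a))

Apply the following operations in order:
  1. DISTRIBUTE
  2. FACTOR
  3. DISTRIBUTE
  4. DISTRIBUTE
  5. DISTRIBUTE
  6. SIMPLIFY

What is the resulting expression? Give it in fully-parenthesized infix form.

Answer: (((((4+z)*z)+(4+z))*(z*a))+(((4+z)*(z*z))*(z*a)))

Derivation:
Start: (((4+z)*((z+1)+(z*z)))*(z*a))
Apply DISTRIBUTE at L (target: ((4+z)*((z+1)+(z*z)))): (((4+z)*((z+1)+(z*z)))*(z*a)) -> ((((4+z)*(z+1))+((4+z)*(z*z)))*(z*a))
Apply FACTOR at L (target: (((4+z)*(z+1))+((4+z)*(z*z)))): ((((4+z)*(z+1))+((4+z)*(z*z)))*(z*a)) -> (((4+z)*((z+1)+(z*z)))*(z*a))
Apply DISTRIBUTE at L (target: ((4+z)*((z+1)+(z*z)))): (((4+z)*((z+1)+(z*z)))*(z*a)) -> ((((4+z)*(z+1))+((4+z)*(z*z)))*(z*a))
Apply DISTRIBUTE at root (target: ((((4+z)*(z+1))+((4+z)*(z*z)))*(z*a))): ((((4+z)*(z+1))+((4+z)*(z*z)))*(z*a)) -> ((((4+z)*(z+1))*(z*a))+(((4+z)*(z*z))*(z*a)))
Apply DISTRIBUTE at LL (target: ((4+z)*(z+1))): ((((4+z)*(z+1))*(z*a))+(((4+z)*(z*z))*(z*a))) -> (((((4+z)*z)+((4+z)*1))*(z*a))+(((4+z)*(z*z))*(z*a)))
Apply SIMPLIFY at LLR (target: ((4+z)*1)): (((((4+z)*z)+((4+z)*1))*(z*a))+(((4+z)*(z*z))*(z*a))) -> (((((4+z)*z)+(4+z))*(z*a))+(((4+z)*(z*z))*(z*a)))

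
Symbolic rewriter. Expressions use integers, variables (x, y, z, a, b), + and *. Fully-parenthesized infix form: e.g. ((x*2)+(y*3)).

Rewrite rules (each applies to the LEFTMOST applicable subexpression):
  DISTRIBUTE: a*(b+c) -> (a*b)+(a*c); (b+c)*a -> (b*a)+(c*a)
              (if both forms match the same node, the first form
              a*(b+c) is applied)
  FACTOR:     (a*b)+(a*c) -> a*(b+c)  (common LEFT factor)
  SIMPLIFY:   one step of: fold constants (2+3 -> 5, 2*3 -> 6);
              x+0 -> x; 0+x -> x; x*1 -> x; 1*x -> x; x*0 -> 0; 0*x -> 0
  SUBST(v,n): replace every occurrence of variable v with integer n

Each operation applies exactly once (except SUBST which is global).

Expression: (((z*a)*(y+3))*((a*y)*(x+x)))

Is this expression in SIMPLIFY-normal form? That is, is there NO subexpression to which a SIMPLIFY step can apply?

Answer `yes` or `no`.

Answer: yes

Derivation:
Expression: (((z*a)*(y+3))*((a*y)*(x+x)))
Scanning for simplifiable subexpressions (pre-order)...
  at root: (((z*a)*(y+3))*((a*y)*(x+x))) (not simplifiable)
  at L: ((z*a)*(y+3)) (not simplifiable)
  at LL: (z*a) (not simplifiable)
  at LR: (y+3) (not simplifiable)
  at R: ((a*y)*(x+x)) (not simplifiable)
  at RL: (a*y) (not simplifiable)
  at RR: (x+x) (not simplifiable)
Result: no simplifiable subexpression found -> normal form.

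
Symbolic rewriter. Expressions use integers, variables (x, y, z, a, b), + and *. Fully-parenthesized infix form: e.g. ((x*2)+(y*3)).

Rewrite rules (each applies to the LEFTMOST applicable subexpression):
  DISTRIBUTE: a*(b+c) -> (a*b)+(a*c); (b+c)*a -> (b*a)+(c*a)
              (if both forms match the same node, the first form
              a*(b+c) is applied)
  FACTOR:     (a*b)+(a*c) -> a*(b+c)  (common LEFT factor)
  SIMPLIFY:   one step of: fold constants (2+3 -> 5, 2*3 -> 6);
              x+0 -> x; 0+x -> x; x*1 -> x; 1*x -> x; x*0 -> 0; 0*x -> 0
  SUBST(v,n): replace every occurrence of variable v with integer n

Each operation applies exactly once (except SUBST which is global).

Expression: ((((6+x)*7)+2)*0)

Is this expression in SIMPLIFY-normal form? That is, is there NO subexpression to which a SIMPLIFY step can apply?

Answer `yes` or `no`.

Expression: ((((6+x)*7)+2)*0)
Scanning for simplifiable subexpressions (pre-order)...
  at root: ((((6+x)*7)+2)*0) (SIMPLIFIABLE)
  at L: (((6+x)*7)+2) (not simplifiable)
  at LL: ((6+x)*7) (not simplifiable)
  at LLL: (6+x) (not simplifiable)
Found simplifiable subexpr at path root: ((((6+x)*7)+2)*0)
One SIMPLIFY step would give: 0
-> NOT in normal form.

Answer: no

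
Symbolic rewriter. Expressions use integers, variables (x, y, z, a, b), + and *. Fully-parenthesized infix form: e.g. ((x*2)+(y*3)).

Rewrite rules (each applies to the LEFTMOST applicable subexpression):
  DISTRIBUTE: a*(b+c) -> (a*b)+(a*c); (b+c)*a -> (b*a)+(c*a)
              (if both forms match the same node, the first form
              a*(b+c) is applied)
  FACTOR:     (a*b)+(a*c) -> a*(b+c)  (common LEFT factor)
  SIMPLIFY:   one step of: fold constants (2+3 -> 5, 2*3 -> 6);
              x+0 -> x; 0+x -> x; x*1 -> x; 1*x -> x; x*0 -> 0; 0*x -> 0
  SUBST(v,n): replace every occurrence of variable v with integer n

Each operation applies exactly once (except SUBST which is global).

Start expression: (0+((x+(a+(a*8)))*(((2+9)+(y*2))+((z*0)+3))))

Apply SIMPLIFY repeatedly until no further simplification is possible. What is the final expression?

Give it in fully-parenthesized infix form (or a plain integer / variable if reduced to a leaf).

Answer: ((x+(a+(a*8)))*((11+(y*2))+3))

Derivation:
Start: (0+((x+(a+(a*8)))*(((2+9)+(y*2))+((z*0)+3))))
Step 1: at root: (0+((x+(a+(a*8)))*(((2+9)+(y*2))+((z*0)+3)))) -> ((x+(a+(a*8)))*(((2+9)+(y*2))+((z*0)+3))); overall: (0+((x+(a+(a*8)))*(((2+9)+(y*2))+((z*0)+3)))) -> ((x+(a+(a*8)))*(((2+9)+(y*2))+((z*0)+3)))
Step 2: at RLL: (2+9) -> 11; overall: ((x+(a+(a*8)))*(((2+9)+(y*2))+((z*0)+3))) -> ((x+(a+(a*8)))*((11+(y*2))+((z*0)+3)))
Step 3: at RRL: (z*0) -> 0; overall: ((x+(a+(a*8)))*((11+(y*2))+((z*0)+3))) -> ((x+(a+(a*8)))*((11+(y*2))+(0+3)))
Step 4: at RR: (0+3) -> 3; overall: ((x+(a+(a*8)))*((11+(y*2))+(0+3))) -> ((x+(a+(a*8)))*((11+(y*2))+3))
Fixed point: ((x+(a+(a*8)))*((11+(y*2))+3))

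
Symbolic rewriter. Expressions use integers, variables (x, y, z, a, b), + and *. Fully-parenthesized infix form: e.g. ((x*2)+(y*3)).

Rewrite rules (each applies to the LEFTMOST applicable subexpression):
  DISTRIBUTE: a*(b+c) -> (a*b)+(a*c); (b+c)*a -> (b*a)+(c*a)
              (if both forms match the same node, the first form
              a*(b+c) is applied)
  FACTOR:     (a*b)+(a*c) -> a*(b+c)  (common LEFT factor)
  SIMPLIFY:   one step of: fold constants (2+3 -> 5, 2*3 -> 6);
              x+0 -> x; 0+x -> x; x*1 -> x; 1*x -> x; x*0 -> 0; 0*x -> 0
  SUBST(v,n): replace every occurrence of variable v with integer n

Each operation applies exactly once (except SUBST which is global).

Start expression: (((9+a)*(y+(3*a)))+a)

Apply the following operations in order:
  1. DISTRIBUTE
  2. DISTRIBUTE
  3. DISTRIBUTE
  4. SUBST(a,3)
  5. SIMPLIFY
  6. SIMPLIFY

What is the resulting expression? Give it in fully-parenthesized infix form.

Start: (((9+a)*(y+(3*a)))+a)
Apply DISTRIBUTE at L (target: ((9+a)*(y+(3*a)))): (((9+a)*(y+(3*a)))+a) -> ((((9+a)*y)+((9+a)*(3*a)))+a)
Apply DISTRIBUTE at LL (target: ((9+a)*y)): ((((9+a)*y)+((9+a)*(3*a)))+a) -> ((((9*y)+(a*y))+((9+a)*(3*a)))+a)
Apply DISTRIBUTE at LR (target: ((9+a)*(3*a))): ((((9*y)+(a*y))+((9+a)*(3*a)))+a) -> ((((9*y)+(a*y))+((9*(3*a))+(a*(3*a))))+a)
Apply SUBST(a,3): ((((9*y)+(a*y))+((9*(3*a))+(a*(3*a))))+a) -> ((((9*y)+(3*y))+((9*(3*3))+(3*(3*3))))+3)
Apply SIMPLIFY at LRLR (target: (3*3)): ((((9*y)+(3*y))+((9*(3*3))+(3*(3*3))))+3) -> ((((9*y)+(3*y))+((9*9)+(3*(3*3))))+3)
Apply SIMPLIFY at LRL (target: (9*9)): ((((9*y)+(3*y))+((9*9)+(3*(3*3))))+3) -> ((((9*y)+(3*y))+(81+(3*(3*3))))+3)

Answer: ((((9*y)+(3*y))+(81+(3*(3*3))))+3)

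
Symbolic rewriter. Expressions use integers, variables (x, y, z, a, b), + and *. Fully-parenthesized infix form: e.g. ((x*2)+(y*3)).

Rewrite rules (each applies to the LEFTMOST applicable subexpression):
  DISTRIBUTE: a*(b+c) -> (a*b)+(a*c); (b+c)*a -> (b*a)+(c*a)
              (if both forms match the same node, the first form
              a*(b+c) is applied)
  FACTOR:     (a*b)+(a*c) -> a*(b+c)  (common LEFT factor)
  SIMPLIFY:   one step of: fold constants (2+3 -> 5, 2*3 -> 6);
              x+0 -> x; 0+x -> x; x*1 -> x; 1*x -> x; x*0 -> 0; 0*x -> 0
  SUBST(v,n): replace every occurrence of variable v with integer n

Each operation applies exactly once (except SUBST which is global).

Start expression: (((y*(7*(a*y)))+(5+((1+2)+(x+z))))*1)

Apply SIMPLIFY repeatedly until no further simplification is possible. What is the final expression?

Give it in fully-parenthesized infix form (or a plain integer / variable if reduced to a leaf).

Start: (((y*(7*(a*y)))+(5+((1+2)+(x+z))))*1)
Step 1: at root: (((y*(7*(a*y)))+(5+((1+2)+(x+z))))*1) -> ((y*(7*(a*y)))+(5+((1+2)+(x+z)))); overall: (((y*(7*(a*y)))+(5+((1+2)+(x+z))))*1) -> ((y*(7*(a*y)))+(5+((1+2)+(x+z))))
Step 2: at RRL: (1+2) -> 3; overall: ((y*(7*(a*y)))+(5+((1+2)+(x+z)))) -> ((y*(7*(a*y)))+(5+(3+(x+z))))
Fixed point: ((y*(7*(a*y)))+(5+(3+(x+z))))

Answer: ((y*(7*(a*y)))+(5+(3+(x+z))))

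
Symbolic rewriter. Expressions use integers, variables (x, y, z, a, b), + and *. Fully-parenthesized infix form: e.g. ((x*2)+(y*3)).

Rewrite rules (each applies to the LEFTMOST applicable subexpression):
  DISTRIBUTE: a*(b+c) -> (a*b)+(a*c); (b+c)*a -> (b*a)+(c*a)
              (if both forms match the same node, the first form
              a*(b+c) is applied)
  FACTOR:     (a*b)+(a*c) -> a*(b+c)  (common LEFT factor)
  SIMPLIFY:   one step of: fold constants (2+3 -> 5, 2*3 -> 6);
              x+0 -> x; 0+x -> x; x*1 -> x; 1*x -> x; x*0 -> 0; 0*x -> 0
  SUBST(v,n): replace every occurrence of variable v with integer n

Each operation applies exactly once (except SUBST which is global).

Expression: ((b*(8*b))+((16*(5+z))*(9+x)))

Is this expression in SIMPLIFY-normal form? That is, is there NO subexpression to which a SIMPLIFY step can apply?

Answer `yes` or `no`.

Expression: ((b*(8*b))+((16*(5+z))*(9+x)))
Scanning for simplifiable subexpressions (pre-order)...
  at root: ((b*(8*b))+((16*(5+z))*(9+x))) (not simplifiable)
  at L: (b*(8*b)) (not simplifiable)
  at LR: (8*b) (not simplifiable)
  at R: ((16*(5+z))*(9+x)) (not simplifiable)
  at RL: (16*(5+z)) (not simplifiable)
  at RLR: (5+z) (not simplifiable)
  at RR: (9+x) (not simplifiable)
Result: no simplifiable subexpression found -> normal form.

Answer: yes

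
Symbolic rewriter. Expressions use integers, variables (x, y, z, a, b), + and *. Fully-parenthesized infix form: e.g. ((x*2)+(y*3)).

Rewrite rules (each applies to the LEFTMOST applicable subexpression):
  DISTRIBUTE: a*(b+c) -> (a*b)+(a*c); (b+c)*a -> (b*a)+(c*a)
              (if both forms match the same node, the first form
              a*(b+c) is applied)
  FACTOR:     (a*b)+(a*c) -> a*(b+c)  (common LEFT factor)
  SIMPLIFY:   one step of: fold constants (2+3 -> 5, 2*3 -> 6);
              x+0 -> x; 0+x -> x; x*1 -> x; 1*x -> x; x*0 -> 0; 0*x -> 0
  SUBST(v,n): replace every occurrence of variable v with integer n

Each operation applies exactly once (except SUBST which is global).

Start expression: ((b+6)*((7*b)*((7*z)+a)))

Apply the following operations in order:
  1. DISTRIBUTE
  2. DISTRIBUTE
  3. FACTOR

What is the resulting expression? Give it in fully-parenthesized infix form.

Start: ((b+6)*((7*b)*((7*z)+a)))
Apply DISTRIBUTE at root (target: ((b+6)*((7*b)*((7*z)+a)))): ((b+6)*((7*b)*((7*z)+a))) -> ((b*((7*b)*((7*z)+a)))+(6*((7*b)*((7*z)+a))))
Apply DISTRIBUTE at LR (target: ((7*b)*((7*z)+a))): ((b*((7*b)*((7*z)+a)))+(6*((7*b)*((7*z)+a)))) -> ((b*(((7*b)*(7*z))+((7*b)*a)))+(6*((7*b)*((7*z)+a))))
Apply FACTOR at LR (target: (((7*b)*(7*z))+((7*b)*a))): ((b*(((7*b)*(7*z))+((7*b)*a)))+(6*((7*b)*((7*z)+a)))) -> ((b*((7*b)*((7*z)+a)))+(6*((7*b)*((7*z)+a))))

Answer: ((b*((7*b)*((7*z)+a)))+(6*((7*b)*((7*z)+a))))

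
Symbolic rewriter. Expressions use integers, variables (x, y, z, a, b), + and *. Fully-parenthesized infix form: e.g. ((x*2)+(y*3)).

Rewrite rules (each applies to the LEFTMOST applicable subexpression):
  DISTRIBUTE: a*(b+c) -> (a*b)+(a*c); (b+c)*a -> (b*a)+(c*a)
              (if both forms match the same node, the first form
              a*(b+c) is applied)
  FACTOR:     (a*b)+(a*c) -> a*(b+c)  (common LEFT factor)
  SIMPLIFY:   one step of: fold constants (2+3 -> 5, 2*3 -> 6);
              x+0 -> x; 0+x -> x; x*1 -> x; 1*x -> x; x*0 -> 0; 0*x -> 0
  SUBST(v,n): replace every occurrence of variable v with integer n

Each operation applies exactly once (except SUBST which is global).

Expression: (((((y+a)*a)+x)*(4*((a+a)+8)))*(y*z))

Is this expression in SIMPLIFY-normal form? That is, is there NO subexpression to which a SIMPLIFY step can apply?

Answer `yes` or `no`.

Expression: (((((y+a)*a)+x)*(4*((a+a)+8)))*(y*z))
Scanning for simplifiable subexpressions (pre-order)...
  at root: (((((y+a)*a)+x)*(4*((a+a)+8)))*(y*z)) (not simplifiable)
  at L: ((((y+a)*a)+x)*(4*((a+a)+8))) (not simplifiable)
  at LL: (((y+a)*a)+x) (not simplifiable)
  at LLL: ((y+a)*a) (not simplifiable)
  at LLLL: (y+a) (not simplifiable)
  at LR: (4*((a+a)+8)) (not simplifiable)
  at LRR: ((a+a)+8) (not simplifiable)
  at LRRL: (a+a) (not simplifiable)
  at R: (y*z) (not simplifiable)
Result: no simplifiable subexpression found -> normal form.

Answer: yes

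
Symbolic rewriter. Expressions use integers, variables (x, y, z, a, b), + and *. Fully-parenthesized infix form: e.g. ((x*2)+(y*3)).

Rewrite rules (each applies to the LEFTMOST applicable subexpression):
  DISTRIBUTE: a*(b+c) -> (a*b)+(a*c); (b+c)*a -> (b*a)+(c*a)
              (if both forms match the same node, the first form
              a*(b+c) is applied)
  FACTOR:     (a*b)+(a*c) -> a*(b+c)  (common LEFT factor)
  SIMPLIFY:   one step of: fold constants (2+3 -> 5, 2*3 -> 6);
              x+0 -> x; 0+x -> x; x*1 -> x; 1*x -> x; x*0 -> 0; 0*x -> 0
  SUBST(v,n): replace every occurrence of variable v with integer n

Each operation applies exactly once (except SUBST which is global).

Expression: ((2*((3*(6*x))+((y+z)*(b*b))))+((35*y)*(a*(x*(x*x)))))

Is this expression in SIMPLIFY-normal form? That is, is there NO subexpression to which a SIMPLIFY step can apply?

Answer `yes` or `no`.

Expression: ((2*((3*(6*x))+((y+z)*(b*b))))+((35*y)*(a*(x*(x*x)))))
Scanning for simplifiable subexpressions (pre-order)...
  at root: ((2*((3*(6*x))+((y+z)*(b*b))))+((35*y)*(a*(x*(x*x))))) (not simplifiable)
  at L: (2*((3*(6*x))+((y+z)*(b*b)))) (not simplifiable)
  at LR: ((3*(6*x))+((y+z)*(b*b))) (not simplifiable)
  at LRL: (3*(6*x)) (not simplifiable)
  at LRLR: (6*x) (not simplifiable)
  at LRR: ((y+z)*(b*b)) (not simplifiable)
  at LRRL: (y+z) (not simplifiable)
  at LRRR: (b*b) (not simplifiable)
  at R: ((35*y)*(a*(x*(x*x)))) (not simplifiable)
  at RL: (35*y) (not simplifiable)
  at RR: (a*(x*(x*x))) (not simplifiable)
  at RRR: (x*(x*x)) (not simplifiable)
  at RRRR: (x*x) (not simplifiable)
Result: no simplifiable subexpression found -> normal form.

Answer: yes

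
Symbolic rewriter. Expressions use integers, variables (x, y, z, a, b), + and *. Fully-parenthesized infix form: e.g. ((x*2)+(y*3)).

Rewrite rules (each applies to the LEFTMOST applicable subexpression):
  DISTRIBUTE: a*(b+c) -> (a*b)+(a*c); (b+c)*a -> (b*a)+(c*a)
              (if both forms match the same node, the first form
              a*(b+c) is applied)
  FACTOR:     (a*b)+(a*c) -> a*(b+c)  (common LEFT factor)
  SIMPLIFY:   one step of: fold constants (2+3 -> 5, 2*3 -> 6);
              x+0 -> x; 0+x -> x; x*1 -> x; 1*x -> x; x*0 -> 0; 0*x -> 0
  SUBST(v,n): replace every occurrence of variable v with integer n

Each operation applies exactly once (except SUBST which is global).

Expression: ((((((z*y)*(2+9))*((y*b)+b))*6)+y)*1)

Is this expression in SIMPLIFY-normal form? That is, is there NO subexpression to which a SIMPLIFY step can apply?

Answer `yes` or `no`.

Expression: ((((((z*y)*(2+9))*((y*b)+b))*6)+y)*1)
Scanning for simplifiable subexpressions (pre-order)...
  at root: ((((((z*y)*(2+9))*((y*b)+b))*6)+y)*1) (SIMPLIFIABLE)
  at L: (((((z*y)*(2+9))*((y*b)+b))*6)+y) (not simplifiable)
  at LL: ((((z*y)*(2+9))*((y*b)+b))*6) (not simplifiable)
  at LLL: (((z*y)*(2+9))*((y*b)+b)) (not simplifiable)
  at LLLL: ((z*y)*(2+9)) (not simplifiable)
  at LLLLL: (z*y) (not simplifiable)
  at LLLLR: (2+9) (SIMPLIFIABLE)
  at LLLR: ((y*b)+b) (not simplifiable)
  at LLLRL: (y*b) (not simplifiable)
Found simplifiable subexpr at path root: ((((((z*y)*(2+9))*((y*b)+b))*6)+y)*1)
One SIMPLIFY step would give: (((((z*y)*(2+9))*((y*b)+b))*6)+y)
-> NOT in normal form.

Answer: no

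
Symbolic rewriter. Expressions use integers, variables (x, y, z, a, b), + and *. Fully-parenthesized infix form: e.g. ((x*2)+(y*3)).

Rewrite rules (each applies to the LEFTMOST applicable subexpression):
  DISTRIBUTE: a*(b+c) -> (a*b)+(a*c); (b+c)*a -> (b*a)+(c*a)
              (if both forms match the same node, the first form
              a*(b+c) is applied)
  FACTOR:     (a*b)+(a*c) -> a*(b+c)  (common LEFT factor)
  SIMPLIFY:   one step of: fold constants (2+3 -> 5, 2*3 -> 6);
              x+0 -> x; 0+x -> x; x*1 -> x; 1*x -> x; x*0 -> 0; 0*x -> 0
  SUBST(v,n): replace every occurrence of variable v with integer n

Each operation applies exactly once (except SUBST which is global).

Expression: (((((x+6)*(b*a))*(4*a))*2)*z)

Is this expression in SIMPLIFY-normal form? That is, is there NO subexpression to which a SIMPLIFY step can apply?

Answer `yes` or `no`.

Answer: yes

Derivation:
Expression: (((((x+6)*(b*a))*(4*a))*2)*z)
Scanning for simplifiable subexpressions (pre-order)...
  at root: (((((x+6)*(b*a))*(4*a))*2)*z) (not simplifiable)
  at L: ((((x+6)*(b*a))*(4*a))*2) (not simplifiable)
  at LL: (((x+6)*(b*a))*(4*a)) (not simplifiable)
  at LLL: ((x+6)*(b*a)) (not simplifiable)
  at LLLL: (x+6) (not simplifiable)
  at LLLR: (b*a) (not simplifiable)
  at LLR: (4*a) (not simplifiable)
Result: no simplifiable subexpression found -> normal form.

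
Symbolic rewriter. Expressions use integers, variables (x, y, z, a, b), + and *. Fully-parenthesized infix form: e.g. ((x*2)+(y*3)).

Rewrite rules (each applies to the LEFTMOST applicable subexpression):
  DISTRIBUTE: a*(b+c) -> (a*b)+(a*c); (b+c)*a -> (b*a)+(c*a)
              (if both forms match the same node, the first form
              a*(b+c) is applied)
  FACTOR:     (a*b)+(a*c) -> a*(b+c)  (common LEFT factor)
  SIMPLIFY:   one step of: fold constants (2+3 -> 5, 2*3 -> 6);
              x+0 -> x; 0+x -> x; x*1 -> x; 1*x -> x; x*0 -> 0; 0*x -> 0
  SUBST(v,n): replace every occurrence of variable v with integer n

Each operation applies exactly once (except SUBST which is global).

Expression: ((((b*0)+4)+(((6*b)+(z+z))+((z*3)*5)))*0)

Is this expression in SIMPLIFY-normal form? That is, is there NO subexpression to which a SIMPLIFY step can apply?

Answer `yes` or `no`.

Answer: no

Derivation:
Expression: ((((b*0)+4)+(((6*b)+(z+z))+((z*3)*5)))*0)
Scanning for simplifiable subexpressions (pre-order)...
  at root: ((((b*0)+4)+(((6*b)+(z+z))+((z*3)*5)))*0) (SIMPLIFIABLE)
  at L: (((b*0)+4)+(((6*b)+(z+z))+((z*3)*5))) (not simplifiable)
  at LL: ((b*0)+4) (not simplifiable)
  at LLL: (b*0) (SIMPLIFIABLE)
  at LR: (((6*b)+(z+z))+((z*3)*5)) (not simplifiable)
  at LRL: ((6*b)+(z+z)) (not simplifiable)
  at LRLL: (6*b) (not simplifiable)
  at LRLR: (z+z) (not simplifiable)
  at LRR: ((z*3)*5) (not simplifiable)
  at LRRL: (z*3) (not simplifiable)
Found simplifiable subexpr at path root: ((((b*0)+4)+(((6*b)+(z+z))+((z*3)*5)))*0)
One SIMPLIFY step would give: 0
-> NOT in normal form.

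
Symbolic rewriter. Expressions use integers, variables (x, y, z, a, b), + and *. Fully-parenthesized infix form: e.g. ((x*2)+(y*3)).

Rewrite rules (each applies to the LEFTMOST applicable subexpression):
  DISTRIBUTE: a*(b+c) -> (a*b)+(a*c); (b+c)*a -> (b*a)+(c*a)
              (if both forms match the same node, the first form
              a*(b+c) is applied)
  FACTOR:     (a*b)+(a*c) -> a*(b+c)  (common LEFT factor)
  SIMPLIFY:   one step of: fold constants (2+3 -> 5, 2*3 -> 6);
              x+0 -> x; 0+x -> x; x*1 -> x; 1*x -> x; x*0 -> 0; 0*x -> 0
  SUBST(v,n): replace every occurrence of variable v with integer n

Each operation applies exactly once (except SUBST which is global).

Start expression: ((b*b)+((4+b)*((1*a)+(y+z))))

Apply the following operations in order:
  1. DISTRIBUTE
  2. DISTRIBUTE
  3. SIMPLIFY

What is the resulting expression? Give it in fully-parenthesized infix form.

Start: ((b*b)+((4+b)*((1*a)+(y+z))))
Apply DISTRIBUTE at R (target: ((4+b)*((1*a)+(y+z)))): ((b*b)+((4+b)*((1*a)+(y+z)))) -> ((b*b)+(((4+b)*(1*a))+((4+b)*(y+z))))
Apply DISTRIBUTE at RL (target: ((4+b)*(1*a))): ((b*b)+(((4+b)*(1*a))+((4+b)*(y+z)))) -> ((b*b)+(((4*(1*a))+(b*(1*a)))+((4+b)*(y+z))))
Apply SIMPLIFY at RLLR (target: (1*a)): ((b*b)+(((4*(1*a))+(b*(1*a)))+((4+b)*(y+z)))) -> ((b*b)+(((4*a)+(b*(1*a)))+((4+b)*(y+z))))

Answer: ((b*b)+(((4*a)+(b*(1*a)))+((4+b)*(y+z))))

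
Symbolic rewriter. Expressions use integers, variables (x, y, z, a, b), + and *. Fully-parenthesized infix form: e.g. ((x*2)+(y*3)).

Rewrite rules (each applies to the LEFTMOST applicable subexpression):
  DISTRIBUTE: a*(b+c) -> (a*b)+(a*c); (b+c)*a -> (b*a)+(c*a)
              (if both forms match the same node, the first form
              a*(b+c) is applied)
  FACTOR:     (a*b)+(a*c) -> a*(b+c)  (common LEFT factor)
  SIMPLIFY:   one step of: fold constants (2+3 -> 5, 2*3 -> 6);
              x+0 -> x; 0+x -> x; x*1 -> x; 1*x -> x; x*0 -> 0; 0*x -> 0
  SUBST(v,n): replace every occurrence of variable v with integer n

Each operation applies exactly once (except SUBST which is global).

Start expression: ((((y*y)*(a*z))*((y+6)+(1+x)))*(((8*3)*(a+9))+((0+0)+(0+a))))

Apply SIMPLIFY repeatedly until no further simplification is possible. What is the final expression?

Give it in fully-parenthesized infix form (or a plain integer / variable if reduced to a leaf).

Answer: ((((y*y)*(a*z))*((y+6)+(1+x)))*((24*(a+9))+a))

Derivation:
Start: ((((y*y)*(a*z))*((y+6)+(1+x)))*(((8*3)*(a+9))+((0+0)+(0+a))))
Step 1: at RLL: (8*3) -> 24; overall: ((((y*y)*(a*z))*((y+6)+(1+x)))*(((8*3)*(a+9))+((0+0)+(0+a)))) -> ((((y*y)*(a*z))*((y+6)+(1+x)))*((24*(a+9))+((0+0)+(0+a))))
Step 2: at RRL: (0+0) -> 0; overall: ((((y*y)*(a*z))*((y+6)+(1+x)))*((24*(a+9))+((0+0)+(0+a)))) -> ((((y*y)*(a*z))*((y+6)+(1+x)))*((24*(a+9))+(0+(0+a))))
Step 3: at RR: (0+(0+a)) -> (0+a); overall: ((((y*y)*(a*z))*((y+6)+(1+x)))*((24*(a+9))+(0+(0+a)))) -> ((((y*y)*(a*z))*((y+6)+(1+x)))*((24*(a+9))+(0+a)))
Step 4: at RR: (0+a) -> a; overall: ((((y*y)*(a*z))*((y+6)+(1+x)))*((24*(a+9))+(0+a))) -> ((((y*y)*(a*z))*((y+6)+(1+x)))*((24*(a+9))+a))
Fixed point: ((((y*y)*(a*z))*((y+6)+(1+x)))*((24*(a+9))+a))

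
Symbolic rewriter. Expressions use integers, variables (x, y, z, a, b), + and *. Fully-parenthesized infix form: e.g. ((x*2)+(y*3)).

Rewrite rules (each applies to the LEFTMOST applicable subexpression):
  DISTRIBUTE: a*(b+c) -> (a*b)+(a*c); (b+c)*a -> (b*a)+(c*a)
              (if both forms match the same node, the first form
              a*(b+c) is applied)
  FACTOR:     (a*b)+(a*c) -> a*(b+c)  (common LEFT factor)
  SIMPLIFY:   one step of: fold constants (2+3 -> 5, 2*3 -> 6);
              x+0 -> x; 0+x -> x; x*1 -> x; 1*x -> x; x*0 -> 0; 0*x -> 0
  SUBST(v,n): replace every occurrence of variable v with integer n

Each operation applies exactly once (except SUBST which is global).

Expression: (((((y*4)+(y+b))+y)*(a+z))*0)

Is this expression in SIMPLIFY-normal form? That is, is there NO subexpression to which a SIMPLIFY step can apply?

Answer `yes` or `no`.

Answer: no

Derivation:
Expression: (((((y*4)+(y+b))+y)*(a+z))*0)
Scanning for simplifiable subexpressions (pre-order)...
  at root: (((((y*4)+(y+b))+y)*(a+z))*0) (SIMPLIFIABLE)
  at L: ((((y*4)+(y+b))+y)*(a+z)) (not simplifiable)
  at LL: (((y*4)+(y+b))+y) (not simplifiable)
  at LLL: ((y*4)+(y+b)) (not simplifiable)
  at LLLL: (y*4) (not simplifiable)
  at LLLR: (y+b) (not simplifiable)
  at LR: (a+z) (not simplifiable)
Found simplifiable subexpr at path root: (((((y*4)+(y+b))+y)*(a+z))*0)
One SIMPLIFY step would give: 0
-> NOT in normal form.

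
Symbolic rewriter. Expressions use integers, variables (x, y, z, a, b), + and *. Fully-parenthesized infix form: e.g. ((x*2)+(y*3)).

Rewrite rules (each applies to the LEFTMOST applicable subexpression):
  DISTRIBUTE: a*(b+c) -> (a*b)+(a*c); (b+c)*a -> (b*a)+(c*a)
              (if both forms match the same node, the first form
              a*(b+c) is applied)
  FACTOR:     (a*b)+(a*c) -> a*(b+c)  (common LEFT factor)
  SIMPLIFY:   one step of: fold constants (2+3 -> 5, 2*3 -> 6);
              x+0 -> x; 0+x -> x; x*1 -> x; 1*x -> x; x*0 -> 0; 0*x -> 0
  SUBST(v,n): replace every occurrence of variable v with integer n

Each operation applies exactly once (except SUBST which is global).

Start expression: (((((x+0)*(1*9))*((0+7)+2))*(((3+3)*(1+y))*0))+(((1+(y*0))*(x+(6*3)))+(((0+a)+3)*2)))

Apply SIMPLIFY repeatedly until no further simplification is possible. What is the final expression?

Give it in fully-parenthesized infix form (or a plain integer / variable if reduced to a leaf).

Start: (((((x+0)*(1*9))*((0+7)+2))*(((3+3)*(1+y))*0))+(((1+(y*0))*(x+(6*3)))+(((0+a)+3)*2)))
Step 1: at LLLL: (x+0) -> x; overall: (((((x+0)*(1*9))*((0+7)+2))*(((3+3)*(1+y))*0))+(((1+(y*0))*(x+(6*3)))+(((0+a)+3)*2))) -> ((((x*(1*9))*((0+7)+2))*(((3+3)*(1+y))*0))+(((1+(y*0))*(x+(6*3)))+(((0+a)+3)*2)))
Step 2: at LLLR: (1*9) -> 9; overall: ((((x*(1*9))*((0+7)+2))*(((3+3)*(1+y))*0))+(((1+(y*0))*(x+(6*3)))+(((0+a)+3)*2))) -> ((((x*9)*((0+7)+2))*(((3+3)*(1+y))*0))+(((1+(y*0))*(x+(6*3)))+(((0+a)+3)*2)))
Step 3: at LLRL: (0+7) -> 7; overall: ((((x*9)*((0+7)+2))*(((3+3)*(1+y))*0))+(((1+(y*0))*(x+(6*3)))+(((0+a)+3)*2))) -> ((((x*9)*(7+2))*(((3+3)*(1+y))*0))+(((1+(y*0))*(x+(6*3)))+(((0+a)+3)*2)))
Step 4: at LLR: (7+2) -> 9; overall: ((((x*9)*(7+2))*(((3+3)*(1+y))*0))+(((1+(y*0))*(x+(6*3)))+(((0+a)+3)*2))) -> ((((x*9)*9)*(((3+3)*(1+y))*0))+(((1+(y*0))*(x+(6*3)))+(((0+a)+3)*2)))
Step 5: at LR: (((3+3)*(1+y))*0) -> 0; overall: ((((x*9)*9)*(((3+3)*(1+y))*0))+(((1+(y*0))*(x+(6*3)))+(((0+a)+3)*2))) -> ((((x*9)*9)*0)+(((1+(y*0))*(x+(6*3)))+(((0+a)+3)*2)))
Step 6: at L: (((x*9)*9)*0) -> 0; overall: ((((x*9)*9)*0)+(((1+(y*0))*(x+(6*3)))+(((0+a)+3)*2))) -> (0+(((1+(y*0))*(x+(6*3)))+(((0+a)+3)*2)))
Step 7: at root: (0+(((1+(y*0))*(x+(6*3)))+(((0+a)+3)*2))) -> (((1+(y*0))*(x+(6*3)))+(((0+a)+3)*2)); overall: (0+(((1+(y*0))*(x+(6*3)))+(((0+a)+3)*2))) -> (((1+(y*0))*(x+(6*3)))+(((0+a)+3)*2))
Step 8: at LLR: (y*0) -> 0; overall: (((1+(y*0))*(x+(6*3)))+(((0+a)+3)*2)) -> (((1+0)*(x+(6*3)))+(((0+a)+3)*2))
Step 9: at LL: (1+0) -> 1; overall: (((1+0)*(x+(6*3)))+(((0+a)+3)*2)) -> ((1*(x+(6*3)))+(((0+a)+3)*2))
Step 10: at L: (1*(x+(6*3))) -> (x+(6*3)); overall: ((1*(x+(6*3)))+(((0+a)+3)*2)) -> ((x+(6*3))+(((0+a)+3)*2))
Step 11: at LR: (6*3) -> 18; overall: ((x+(6*3))+(((0+a)+3)*2)) -> ((x+18)+(((0+a)+3)*2))
Step 12: at RLL: (0+a) -> a; overall: ((x+18)+(((0+a)+3)*2)) -> ((x+18)+((a+3)*2))
Fixed point: ((x+18)+((a+3)*2))

Answer: ((x+18)+((a+3)*2))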